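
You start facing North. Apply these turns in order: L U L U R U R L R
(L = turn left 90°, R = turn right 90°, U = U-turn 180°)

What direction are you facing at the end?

Start: North
  L (left (90° counter-clockwise)) -> West
  U (U-turn (180°)) -> East
  L (left (90° counter-clockwise)) -> North
  U (U-turn (180°)) -> South
  R (right (90° clockwise)) -> West
  U (U-turn (180°)) -> East
  R (right (90° clockwise)) -> South
  L (left (90° counter-clockwise)) -> East
  R (right (90° clockwise)) -> South
Final: South

Answer: Final heading: South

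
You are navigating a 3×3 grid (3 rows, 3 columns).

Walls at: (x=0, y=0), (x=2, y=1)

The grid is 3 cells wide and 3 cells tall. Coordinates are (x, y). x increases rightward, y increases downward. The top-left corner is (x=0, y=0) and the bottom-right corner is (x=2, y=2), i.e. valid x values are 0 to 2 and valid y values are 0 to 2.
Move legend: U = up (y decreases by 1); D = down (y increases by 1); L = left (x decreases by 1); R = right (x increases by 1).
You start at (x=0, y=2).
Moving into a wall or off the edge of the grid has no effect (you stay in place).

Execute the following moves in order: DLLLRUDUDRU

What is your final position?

Start: (x=0, y=2)
  D (down): blocked, stay at (x=0, y=2)
  [×3]L (left): blocked, stay at (x=0, y=2)
  R (right): (x=0, y=2) -> (x=1, y=2)
  U (up): (x=1, y=2) -> (x=1, y=1)
  D (down): (x=1, y=1) -> (x=1, y=2)
  U (up): (x=1, y=2) -> (x=1, y=1)
  D (down): (x=1, y=1) -> (x=1, y=2)
  R (right): (x=1, y=2) -> (x=2, y=2)
  U (up): blocked, stay at (x=2, y=2)
Final: (x=2, y=2)

Answer: Final position: (x=2, y=2)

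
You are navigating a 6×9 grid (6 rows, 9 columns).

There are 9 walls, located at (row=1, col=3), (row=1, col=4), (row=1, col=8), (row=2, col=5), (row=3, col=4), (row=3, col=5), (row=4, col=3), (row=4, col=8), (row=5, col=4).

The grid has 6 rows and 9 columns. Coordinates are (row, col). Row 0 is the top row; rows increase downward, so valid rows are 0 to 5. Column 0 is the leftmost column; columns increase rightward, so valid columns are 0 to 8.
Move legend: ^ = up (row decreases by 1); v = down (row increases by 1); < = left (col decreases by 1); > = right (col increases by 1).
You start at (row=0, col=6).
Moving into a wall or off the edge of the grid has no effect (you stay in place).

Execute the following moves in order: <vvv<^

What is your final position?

Start: (row=0, col=6)
  < (left): (row=0, col=6) -> (row=0, col=5)
  v (down): (row=0, col=5) -> (row=1, col=5)
  v (down): blocked, stay at (row=1, col=5)
  v (down): blocked, stay at (row=1, col=5)
  < (left): blocked, stay at (row=1, col=5)
  ^ (up): (row=1, col=5) -> (row=0, col=5)
Final: (row=0, col=5)

Answer: Final position: (row=0, col=5)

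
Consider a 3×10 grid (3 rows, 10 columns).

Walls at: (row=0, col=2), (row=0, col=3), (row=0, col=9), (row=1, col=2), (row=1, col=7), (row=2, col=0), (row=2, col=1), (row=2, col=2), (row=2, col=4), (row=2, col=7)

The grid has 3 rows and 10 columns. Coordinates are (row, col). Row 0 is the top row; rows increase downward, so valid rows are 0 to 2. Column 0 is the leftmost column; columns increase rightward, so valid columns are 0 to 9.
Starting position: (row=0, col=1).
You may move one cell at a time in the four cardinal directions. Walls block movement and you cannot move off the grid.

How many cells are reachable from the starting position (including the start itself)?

BFS flood-fill from (row=0, col=1):
  Distance 0: (row=0, col=1)
  Distance 1: (row=0, col=0), (row=1, col=1)
  Distance 2: (row=1, col=0)
Total reachable: 4 (grid has 20 open cells total)

Answer: Reachable cells: 4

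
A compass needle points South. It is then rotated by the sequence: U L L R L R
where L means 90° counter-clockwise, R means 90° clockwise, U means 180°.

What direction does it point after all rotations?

Answer: Final heading: West

Derivation:
Start: South
  U (U-turn (180°)) -> North
  L (left (90° counter-clockwise)) -> West
  L (left (90° counter-clockwise)) -> South
  R (right (90° clockwise)) -> West
  L (left (90° counter-clockwise)) -> South
  R (right (90° clockwise)) -> West
Final: West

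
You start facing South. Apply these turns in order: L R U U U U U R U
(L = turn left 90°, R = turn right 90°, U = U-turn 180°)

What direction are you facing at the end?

Start: South
  L (left (90° counter-clockwise)) -> East
  R (right (90° clockwise)) -> South
  U (U-turn (180°)) -> North
  U (U-turn (180°)) -> South
  U (U-turn (180°)) -> North
  U (U-turn (180°)) -> South
  U (U-turn (180°)) -> North
  R (right (90° clockwise)) -> East
  U (U-turn (180°)) -> West
Final: West

Answer: Final heading: West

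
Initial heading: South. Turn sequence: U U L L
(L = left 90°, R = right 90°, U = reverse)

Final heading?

Answer: Final heading: North

Derivation:
Start: South
  U (U-turn (180°)) -> North
  U (U-turn (180°)) -> South
  L (left (90° counter-clockwise)) -> East
  L (left (90° counter-clockwise)) -> North
Final: North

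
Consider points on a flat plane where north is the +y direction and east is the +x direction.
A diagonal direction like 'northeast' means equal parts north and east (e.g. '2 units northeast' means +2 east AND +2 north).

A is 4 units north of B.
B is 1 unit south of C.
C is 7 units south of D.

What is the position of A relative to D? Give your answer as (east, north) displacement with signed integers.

Place D at the origin (east=0, north=0).
  C is 7 units south of D: delta (east=+0, north=-7); C at (east=0, north=-7).
  B is 1 unit south of C: delta (east=+0, north=-1); B at (east=0, north=-8).
  A is 4 units north of B: delta (east=+0, north=+4); A at (east=0, north=-4).
Therefore A relative to D: (east=0, north=-4).

Answer: A is at (east=0, north=-4) relative to D.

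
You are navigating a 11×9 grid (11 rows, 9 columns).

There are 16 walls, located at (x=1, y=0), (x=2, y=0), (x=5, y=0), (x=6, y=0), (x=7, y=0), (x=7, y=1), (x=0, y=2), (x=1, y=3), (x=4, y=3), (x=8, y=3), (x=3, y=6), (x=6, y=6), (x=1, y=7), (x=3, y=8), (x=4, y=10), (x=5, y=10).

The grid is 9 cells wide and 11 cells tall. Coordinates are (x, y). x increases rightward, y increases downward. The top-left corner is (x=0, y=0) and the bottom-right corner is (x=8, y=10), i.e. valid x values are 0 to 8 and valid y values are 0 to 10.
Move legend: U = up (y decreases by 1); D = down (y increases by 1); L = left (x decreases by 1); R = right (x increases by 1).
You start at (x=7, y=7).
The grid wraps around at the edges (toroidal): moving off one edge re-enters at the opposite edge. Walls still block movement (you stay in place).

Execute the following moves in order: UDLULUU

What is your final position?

Answer: Final position: (x=5, y=5)

Derivation:
Start: (x=7, y=7)
  U (up): (x=7, y=7) -> (x=7, y=6)
  D (down): (x=7, y=6) -> (x=7, y=7)
  L (left): (x=7, y=7) -> (x=6, y=7)
  U (up): blocked, stay at (x=6, y=7)
  L (left): (x=6, y=7) -> (x=5, y=7)
  U (up): (x=5, y=7) -> (x=5, y=6)
  U (up): (x=5, y=6) -> (x=5, y=5)
Final: (x=5, y=5)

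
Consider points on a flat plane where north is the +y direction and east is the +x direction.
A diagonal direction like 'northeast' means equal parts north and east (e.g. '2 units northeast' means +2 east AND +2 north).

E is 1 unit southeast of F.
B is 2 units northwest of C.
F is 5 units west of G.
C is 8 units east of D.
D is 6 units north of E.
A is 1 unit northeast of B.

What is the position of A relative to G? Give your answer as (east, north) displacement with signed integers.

Place G at the origin (east=0, north=0).
  F is 5 units west of G: delta (east=-5, north=+0); F at (east=-5, north=0).
  E is 1 unit southeast of F: delta (east=+1, north=-1); E at (east=-4, north=-1).
  D is 6 units north of E: delta (east=+0, north=+6); D at (east=-4, north=5).
  C is 8 units east of D: delta (east=+8, north=+0); C at (east=4, north=5).
  B is 2 units northwest of C: delta (east=-2, north=+2); B at (east=2, north=7).
  A is 1 unit northeast of B: delta (east=+1, north=+1); A at (east=3, north=8).
Therefore A relative to G: (east=3, north=8).

Answer: A is at (east=3, north=8) relative to G.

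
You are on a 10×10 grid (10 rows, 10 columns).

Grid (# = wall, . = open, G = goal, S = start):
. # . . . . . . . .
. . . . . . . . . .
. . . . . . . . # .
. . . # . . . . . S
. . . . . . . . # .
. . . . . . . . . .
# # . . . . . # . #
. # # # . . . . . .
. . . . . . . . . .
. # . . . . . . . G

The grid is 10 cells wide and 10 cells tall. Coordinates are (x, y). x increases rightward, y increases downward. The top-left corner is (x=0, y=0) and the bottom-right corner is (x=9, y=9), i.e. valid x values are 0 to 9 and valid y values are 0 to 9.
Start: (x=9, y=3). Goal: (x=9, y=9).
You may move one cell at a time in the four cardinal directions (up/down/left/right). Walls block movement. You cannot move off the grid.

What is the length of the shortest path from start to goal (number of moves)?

BFS from (x=9, y=3) until reaching (x=9, y=9):
  Distance 0: (x=9, y=3)
  Distance 1: (x=9, y=2), (x=8, y=3), (x=9, y=4)
  Distance 2: (x=9, y=1), (x=7, y=3), (x=9, y=5)
  Distance 3: (x=9, y=0), (x=8, y=1), (x=7, y=2), (x=6, y=3), (x=7, y=4), (x=8, y=5)
  Distance 4: (x=8, y=0), (x=7, y=1), (x=6, y=2), (x=5, y=3), (x=6, y=4), (x=7, y=5), (x=8, y=6)
  Distance 5: (x=7, y=0), (x=6, y=1), (x=5, y=2), (x=4, y=3), (x=5, y=4), (x=6, y=5), (x=8, y=7)
  Distance 6: (x=6, y=0), (x=5, y=1), (x=4, y=2), (x=4, y=4), (x=5, y=5), (x=6, y=6), (x=7, y=7), (x=9, y=7), (x=8, y=8)
  Distance 7: (x=5, y=0), (x=4, y=1), (x=3, y=2), (x=3, y=4), (x=4, y=5), (x=5, y=6), (x=6, y=7), (x=7, y=8), (x=9, y=8), (x=8, y=9)
  Distance 8: (x=4, y=0), (x=3, y=1), (x=2, y=2), (x=2, y=4), (x=3, y=5), (x=4, y=6), (x=5, y=7), (x=6, y=8), (x=7, y=9), (x=9, y=9)  <- goal reached here
One shortest path (8 moves): (x=9, y=3) -> (x=9, y=4) -> (x=9, y=5) -> (x=8, y=5) -> (x=8, y=6) -> (x=8, y=7) -> (x=9, y=7) -> (x=9, y=8) -> (x=9, y=9)

Answer: Shortest path length: 8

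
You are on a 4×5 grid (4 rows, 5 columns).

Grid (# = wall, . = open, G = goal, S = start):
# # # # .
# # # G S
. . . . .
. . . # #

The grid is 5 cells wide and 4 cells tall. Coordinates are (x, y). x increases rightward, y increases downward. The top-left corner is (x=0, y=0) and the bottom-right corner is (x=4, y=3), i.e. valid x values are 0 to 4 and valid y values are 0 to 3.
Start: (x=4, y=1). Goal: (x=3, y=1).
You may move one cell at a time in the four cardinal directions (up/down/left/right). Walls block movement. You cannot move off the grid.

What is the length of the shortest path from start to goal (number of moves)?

BFS from (x=4, y=1) until reaching (x=3, y=1):
  Distance 0: (x=4, y=1)
  Distance 1: (x=4, y=0), (x=3, y=1), (x=4, y=2)  <- goal reached here
One shortest path (1 moves): (x=4, y=1) -> (x=3, y=1)

Answer: Shortest path length: 1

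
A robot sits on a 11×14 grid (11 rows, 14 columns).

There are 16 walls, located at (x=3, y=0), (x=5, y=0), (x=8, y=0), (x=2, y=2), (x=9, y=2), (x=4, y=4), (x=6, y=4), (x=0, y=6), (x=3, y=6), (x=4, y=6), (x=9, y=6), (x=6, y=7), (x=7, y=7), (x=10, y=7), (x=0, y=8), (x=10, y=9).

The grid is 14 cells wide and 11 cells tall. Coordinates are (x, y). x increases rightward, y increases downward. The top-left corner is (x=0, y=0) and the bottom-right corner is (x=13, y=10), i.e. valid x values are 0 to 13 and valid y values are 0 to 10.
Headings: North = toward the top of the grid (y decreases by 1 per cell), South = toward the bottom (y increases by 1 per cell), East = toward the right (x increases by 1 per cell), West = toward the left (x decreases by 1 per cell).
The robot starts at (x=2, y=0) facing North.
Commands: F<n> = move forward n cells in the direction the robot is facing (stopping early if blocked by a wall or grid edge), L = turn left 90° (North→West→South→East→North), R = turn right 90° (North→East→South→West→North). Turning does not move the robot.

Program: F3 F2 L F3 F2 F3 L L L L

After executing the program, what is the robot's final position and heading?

Start: (x=2, y=0), facing North
  F3: move forward 0/3 (blocked), now at (x=2, y=0)
  F2: move forward 0/2 (blocked), now at (x=2, y=0)
  L: turn left, now facing West
  F3: move forward 2/3 (blocked), now at (x=0, y=0)
  F2: move forward 0/2 (blocked), now at (x=0, y=0)
  F3: move forward 0/3 (blocked), now at (x=0, y=0)
  L: turn left, now facing South
  L: turn left, now facing East
  L: turn left, now facing North
  L: turn left, now facing West
Final: (x=0, y=0), facing West

Answer: Final position: (x=0, y=0), facing West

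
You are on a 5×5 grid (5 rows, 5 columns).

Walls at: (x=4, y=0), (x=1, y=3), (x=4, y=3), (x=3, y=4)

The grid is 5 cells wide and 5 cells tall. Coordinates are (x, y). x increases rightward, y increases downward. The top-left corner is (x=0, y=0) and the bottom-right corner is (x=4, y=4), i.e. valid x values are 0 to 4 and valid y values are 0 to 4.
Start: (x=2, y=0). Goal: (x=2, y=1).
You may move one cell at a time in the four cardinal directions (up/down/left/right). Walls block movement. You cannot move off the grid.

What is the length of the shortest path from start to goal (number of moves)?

Answer: Shortest path length: 1

Derivation:
BFS from (x=2, y=0) until reaching (x=2, y=1):
  Distance 0: (x=2, y=0)
  Distance 1: (x=1, y=0), (x=3, y=0), (x=2, y=1)  <- goal reached here
One shortest path (1 moves): (x=2, y=0) -> (x=2, y=1)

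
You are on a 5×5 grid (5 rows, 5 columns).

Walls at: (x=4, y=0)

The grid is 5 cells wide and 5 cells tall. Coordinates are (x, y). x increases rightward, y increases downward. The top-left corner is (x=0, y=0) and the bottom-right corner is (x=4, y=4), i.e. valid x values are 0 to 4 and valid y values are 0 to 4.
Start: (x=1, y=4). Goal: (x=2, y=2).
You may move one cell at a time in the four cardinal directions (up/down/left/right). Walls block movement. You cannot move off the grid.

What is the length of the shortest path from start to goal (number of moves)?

Answer: Shortest path length: 3

Derivation:
BFS from (x=1, y=4) until reaching (x=2, y=2):
  Distance 0: (x=1, y=4)
  Distance 1: (x=1, y=3), (x=0, y=4), (x=2, y=4)
  Distance 2: (x=1, y=2), (x=0, y=3), (x=2, y=3), (x=3, y=4)
  Distance 3: (x=1, y=1), (x=0, y=2), (x=2, y=2), (x=3, y=3), (x=4, y=4)  <- goal reached here
One shortest path (3 moves): (x=1, y=4) -> (x=2, y=4) -> (x=2, y=3) -> (x=2, y=2)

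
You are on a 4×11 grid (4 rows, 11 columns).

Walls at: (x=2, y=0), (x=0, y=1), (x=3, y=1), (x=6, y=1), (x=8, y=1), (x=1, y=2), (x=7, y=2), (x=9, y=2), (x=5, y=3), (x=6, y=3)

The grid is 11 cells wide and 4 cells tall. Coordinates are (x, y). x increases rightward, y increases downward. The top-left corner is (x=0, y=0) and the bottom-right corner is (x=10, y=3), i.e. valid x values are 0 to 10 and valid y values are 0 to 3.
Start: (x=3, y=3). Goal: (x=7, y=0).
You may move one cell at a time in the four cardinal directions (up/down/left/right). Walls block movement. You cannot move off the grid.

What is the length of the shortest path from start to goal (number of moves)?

BFS from (x=3, y=3) until reaching (x=7, y=0):
  Distance 0: (x=3, y=3)
  Distance 1: (x=3, y=2), (x=2, y=3), (x=4, y=3)
  Distance 2: (x=2, y=2), (x=4, y=2), (x=1, y=3)
  Distance 3: (x=2, y=1), (x=4, y=1), (x=5, y=2), (x=0, y=3)
  Distance 4: (x=4, y=0), (x=1, y=1), (x=5, y=1), (x=0, y=2), (x=6, y=2)
  Distance 5: (x=1, y=0), (x=3, y=0), (x=5, y=0)
  Distance 6: (x=0, y=0), (x=6, y=0)
  Distance 7: (x=7, y=0)  <- goal reached here
One shortest path (7 moves): (x=3, y=3) -> (x=4, y=3) -> (x=4, y=2) -> (x=5, y=2) -> (x=5, y=1) -> (x=5, y=0) -> (x=6, y=0) -> (x=7, y=0)

Answer: Shortest path length: 7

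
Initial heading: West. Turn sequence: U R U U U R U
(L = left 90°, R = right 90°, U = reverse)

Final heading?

Start: West
  U (U-turn (180°)) -> East
  R (right (90° clockwise)) -> South
  U (U-turn (180°)) -> North
  U (U-turn (180°)) -> South
  U (U-turn (180°)) -> North
  R (right (90° clockwise)) -> East
  U (U-turn (180°)) -> West
Final: West

Answer: Final heading: West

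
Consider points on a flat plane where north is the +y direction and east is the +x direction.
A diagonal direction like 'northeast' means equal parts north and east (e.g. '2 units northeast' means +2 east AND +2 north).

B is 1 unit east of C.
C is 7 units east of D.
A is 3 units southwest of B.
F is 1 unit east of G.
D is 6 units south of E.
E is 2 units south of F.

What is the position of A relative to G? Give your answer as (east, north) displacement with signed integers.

Place G at the origin (east=0, north=0).
  F is 1 unit east of G: delta (east=+1, north=+0); F at (east=1, north=0).
  E is 2 units south of F: delta (east=+0, north=-2); E at (east=1, north=-2).
  D is 6 units south of E: delta (east=+0, north=-6); D at (east=1, north=-8).
  C is 7 units east of D: delta (east=+7, north=+0); C at (east=8, north=-8).
  B is 1 unit east of C: delta (east=+1, north=+0); B at (east=9, north=-8).
  A is 3 units southwest of B: delta (east=-3, north=-3); A at (east=6, north=-11).
Therefore A relative to G: (east=6, north=-11).

Answer: A is at (east=6, north=-11) relative to G.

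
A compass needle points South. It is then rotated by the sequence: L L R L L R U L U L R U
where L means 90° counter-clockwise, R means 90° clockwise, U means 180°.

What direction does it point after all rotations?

Start: South
  L (left (90° counter-clockwise)) -> East
  L (left (90° counter-clockwise)) -> North
  R (right (90° clockwise)) -> East
  L (left (90° counter-clockwise)) -> North
  L (left (90° counter-clockwise)) -> West
  R (right (90° clockwise)) -> North
  U (U-turn (180°)) -> South
  L (left (90° counter-clockwise)) -> East
  U (U-turn (180°)) -> West
  L (left (90° counter-clockwise)) -> South
  R (right (90° clockwise)) -> West
  U (U-turn (180°)) -> East
Final: East

Answer: Final heading: East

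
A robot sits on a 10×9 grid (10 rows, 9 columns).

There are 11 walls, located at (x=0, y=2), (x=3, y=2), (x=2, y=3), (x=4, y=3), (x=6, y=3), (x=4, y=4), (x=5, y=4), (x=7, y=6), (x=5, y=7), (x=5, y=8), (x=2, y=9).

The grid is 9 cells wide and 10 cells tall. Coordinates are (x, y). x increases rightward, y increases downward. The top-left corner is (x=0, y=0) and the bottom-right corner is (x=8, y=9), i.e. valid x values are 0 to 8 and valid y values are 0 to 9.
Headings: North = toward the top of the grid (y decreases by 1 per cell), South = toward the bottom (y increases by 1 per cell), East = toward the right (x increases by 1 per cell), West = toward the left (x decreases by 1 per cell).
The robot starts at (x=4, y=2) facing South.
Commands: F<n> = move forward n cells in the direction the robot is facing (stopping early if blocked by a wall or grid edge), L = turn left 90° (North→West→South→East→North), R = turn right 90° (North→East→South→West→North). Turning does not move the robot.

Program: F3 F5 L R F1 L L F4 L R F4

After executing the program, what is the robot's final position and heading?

Answer: Final position: (x=4, y=0), facing North

Derivation:
Start: (x=4, y=2), facing South
  F3: move forward 0/3 (blocked), now at (x=4, y=2)
  F5: move forward 0/5 (blocked), now at (x=4, y=2)
  L: turn left, now facing East
  R: turn right, now facing South
  F1: move forward 0/1 (blocked), now at (x=4, y=2)
  L: turn left, now facing East
  L: turn left, now facing North
  F4: move forward 2/4 (blocked), now at (x=4, y=0)
  L: turn left, now facing West
  R: turn right, now facing North
  F4: move forward 0/4 (blocked), now at (x=4, y=0)
Final: (x=4, y=0), facing North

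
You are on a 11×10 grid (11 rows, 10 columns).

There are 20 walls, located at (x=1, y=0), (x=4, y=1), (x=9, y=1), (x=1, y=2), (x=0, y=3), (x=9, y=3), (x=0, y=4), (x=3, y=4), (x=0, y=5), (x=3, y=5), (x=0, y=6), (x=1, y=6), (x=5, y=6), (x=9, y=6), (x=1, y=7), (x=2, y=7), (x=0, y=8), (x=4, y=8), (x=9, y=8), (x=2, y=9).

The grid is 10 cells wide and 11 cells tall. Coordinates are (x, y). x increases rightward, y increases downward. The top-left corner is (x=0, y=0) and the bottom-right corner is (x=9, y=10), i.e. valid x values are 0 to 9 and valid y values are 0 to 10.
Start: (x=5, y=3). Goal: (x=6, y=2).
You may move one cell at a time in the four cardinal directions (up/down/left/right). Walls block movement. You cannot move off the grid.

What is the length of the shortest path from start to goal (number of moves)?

BFS from (x=5, y=3) until reaching (x=6, y=2):
  Distance 0: (x=5, y=3)
  Distance 1: (x=5, y=2), (x=4, y=3), (x=6, y=3), (x=5, y=4)
  Distance 2: (x=5, y=1), (x=4, y=2), (x=6, y=2), (x=3, y=3), (x=7, y=3), (x=4, y=4), (x=6, y=4), (x=5, y=5)  <- goal reached here
One shortest path (2 moves): (x=5, y=3) -> (x=6, y=3) -> (x=6, y=2)

Answer: Shortest path length: 2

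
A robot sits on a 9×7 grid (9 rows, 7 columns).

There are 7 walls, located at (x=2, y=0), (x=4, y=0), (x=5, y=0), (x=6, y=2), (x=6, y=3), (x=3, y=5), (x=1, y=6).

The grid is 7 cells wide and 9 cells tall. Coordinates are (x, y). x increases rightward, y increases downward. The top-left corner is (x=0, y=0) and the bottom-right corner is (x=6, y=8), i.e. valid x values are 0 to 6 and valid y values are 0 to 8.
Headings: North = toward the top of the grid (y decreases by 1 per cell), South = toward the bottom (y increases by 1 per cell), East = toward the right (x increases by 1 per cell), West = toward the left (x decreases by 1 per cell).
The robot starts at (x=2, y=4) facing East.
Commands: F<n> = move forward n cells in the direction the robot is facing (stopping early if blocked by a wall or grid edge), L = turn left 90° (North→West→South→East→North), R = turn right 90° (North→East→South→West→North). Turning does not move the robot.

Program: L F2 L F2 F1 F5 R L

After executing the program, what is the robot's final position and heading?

Answer: Final position: (x=0, y=2), facing West

Derivation:
Start: (x=2, y=4), facing East
  L: turn left, now facing North
  F2: move forward 2, now at (x=2, y=2)
  L: turn left, now facing West
  F2: move forward 2, now at (x=0, y=2)
  F1: move forward 0/1 (blocked), now at (x=0, y=2)
  F5: move forward 0/5 (blocked), now at (x=0, y=2)
  R: turn right, now facing North
  L: turn left, now facing West
Final: (x=0, y=2), facing West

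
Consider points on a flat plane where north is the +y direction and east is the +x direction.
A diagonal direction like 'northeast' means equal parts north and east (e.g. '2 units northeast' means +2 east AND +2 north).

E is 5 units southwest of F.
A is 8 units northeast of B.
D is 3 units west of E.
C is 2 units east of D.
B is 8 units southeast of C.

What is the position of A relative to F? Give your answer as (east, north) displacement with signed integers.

Place F at the origin (east=0, north=0).
  E is 5 units southwest of F: delta (east=-5, north=-5); E at (east=-5, north=-5).
  D is 3 units west of E: delta (east=-3, north=+0); D at (east=-8, north=-5).
  C is 2 units east of D: delta (east=+2, north=+0); C at (east=-6, north=-5).
  B is 8 units southeast of C: delta (east=+8, north=-8); B at (east=2, north=-13).
  A is 8 units northeast of B: delta (east=+8, north=+8); A at (east=10, north=-5).
Therefore A relative to F: (east=10, north=-5).

Answer: A is at (east=10, north=-5) relative to F.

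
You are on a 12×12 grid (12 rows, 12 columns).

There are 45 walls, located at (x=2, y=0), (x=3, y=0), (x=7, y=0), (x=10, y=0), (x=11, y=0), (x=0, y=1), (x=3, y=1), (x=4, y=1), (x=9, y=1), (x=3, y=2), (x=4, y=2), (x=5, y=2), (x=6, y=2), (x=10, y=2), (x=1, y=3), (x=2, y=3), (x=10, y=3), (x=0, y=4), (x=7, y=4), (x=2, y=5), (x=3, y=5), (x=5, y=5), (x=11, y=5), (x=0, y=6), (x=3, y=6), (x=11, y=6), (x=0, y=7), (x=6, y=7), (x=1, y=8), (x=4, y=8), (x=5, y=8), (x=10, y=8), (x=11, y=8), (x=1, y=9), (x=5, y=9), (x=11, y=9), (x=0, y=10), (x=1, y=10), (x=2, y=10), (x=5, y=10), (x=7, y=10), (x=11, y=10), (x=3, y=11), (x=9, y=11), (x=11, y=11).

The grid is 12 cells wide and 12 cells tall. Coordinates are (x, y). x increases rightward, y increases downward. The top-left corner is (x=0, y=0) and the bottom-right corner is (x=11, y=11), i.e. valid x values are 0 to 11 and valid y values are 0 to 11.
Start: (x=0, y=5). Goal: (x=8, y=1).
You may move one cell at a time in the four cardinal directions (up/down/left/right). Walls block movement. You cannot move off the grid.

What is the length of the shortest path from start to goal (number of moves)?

Answer: Shortest path length: 12

Derivation:
BFS from (x=0, y=5) until reaching (x=8, y=1):
  Distance 0: (x=0, y=5)
  Distance 1: (x=1, y=5)
  Distance 2: (x=1, y=4), (x=1, y=6)
  Distance 3: (x=2, y=4), (x=2, y=6), (x=1, y=7)
  Distance 4: (x=3, y=4), (x=2, y=7)
  Distance 5: (x=3, y=3), (x=4, y=4), (x=3, y=7), (x=2, y=8)
  Distance 6: (x=4, y=3), (x=5, y=4), (x=4, y=5), (x=4, y=7), (x=3, y=8), (x=2, y=9)
  Distance 7: (x=5, y=3), (x=6, y=4), (x=4, y=6), (x=5, y=7), (x=3, y=9)
  Distance 8: (x=6, y=3), (x=6, y=5), (x=5, y=6), (x=4, y=9), (x=3, y=10)
  Distance 9: (x=7, y=3), (x=7, y=5), (x=6, y=6), (x=4, y=10)
  Distance 10: (x=7, y=2), (x=8, y=3), (x=8, y=5), (x=7, y=6), (x=4, y=11)
  Distance 11: (x=7, y=1), (x=8, y=2), (x=9, y=3), (x=8, y=4), (x=9, y=5), (x=8, y=6), (x=7, y=7), (x=5, y=11)
  Distance 12: (x=6, y=1), (x=8, y=1), (x=9, y=2), (x=9, y=4), (x=10, y=5), (x=9, y=6), (x=8, y=7), (x=7, y=8), (x=6, y=11)  <- goal reached here
One shortest path (12 moves): (x=0, y=5) -> (x=1, y=5) -> (x=1, y=4) -> (x=2, y=4) -> (x=3, y=4) -> (x=4, y=4) -> (x=5, y=4) -> (x=6, y=4) -> (x=6, y=3) -> (x=7, y=3) -> (x=8, y=3) -> (x=8, y=2) -> (x=8, y=1)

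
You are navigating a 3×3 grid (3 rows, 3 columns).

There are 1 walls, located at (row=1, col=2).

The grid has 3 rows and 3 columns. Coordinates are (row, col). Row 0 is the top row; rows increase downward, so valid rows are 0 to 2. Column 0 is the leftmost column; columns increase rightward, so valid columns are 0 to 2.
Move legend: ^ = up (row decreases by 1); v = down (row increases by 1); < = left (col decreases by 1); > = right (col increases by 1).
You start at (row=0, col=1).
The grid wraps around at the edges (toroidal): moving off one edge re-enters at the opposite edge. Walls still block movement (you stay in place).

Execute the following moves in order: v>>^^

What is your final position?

Start: (row=0, col=1)
  v (down): (row=0, col=1) -> (row=1, col=1)
  > (right): blocked, stay at (row=1, col=1)
  > (right): blocked, stay at (row=1, col=1)
  ^ (up): (row=1, col=1) -> (row=0, col=1)
  ^ (up): (row=0, col=1) -> (row=2, col=1)
Final: (row=2, col=1)

Answer: Final position: (row=2, col=1)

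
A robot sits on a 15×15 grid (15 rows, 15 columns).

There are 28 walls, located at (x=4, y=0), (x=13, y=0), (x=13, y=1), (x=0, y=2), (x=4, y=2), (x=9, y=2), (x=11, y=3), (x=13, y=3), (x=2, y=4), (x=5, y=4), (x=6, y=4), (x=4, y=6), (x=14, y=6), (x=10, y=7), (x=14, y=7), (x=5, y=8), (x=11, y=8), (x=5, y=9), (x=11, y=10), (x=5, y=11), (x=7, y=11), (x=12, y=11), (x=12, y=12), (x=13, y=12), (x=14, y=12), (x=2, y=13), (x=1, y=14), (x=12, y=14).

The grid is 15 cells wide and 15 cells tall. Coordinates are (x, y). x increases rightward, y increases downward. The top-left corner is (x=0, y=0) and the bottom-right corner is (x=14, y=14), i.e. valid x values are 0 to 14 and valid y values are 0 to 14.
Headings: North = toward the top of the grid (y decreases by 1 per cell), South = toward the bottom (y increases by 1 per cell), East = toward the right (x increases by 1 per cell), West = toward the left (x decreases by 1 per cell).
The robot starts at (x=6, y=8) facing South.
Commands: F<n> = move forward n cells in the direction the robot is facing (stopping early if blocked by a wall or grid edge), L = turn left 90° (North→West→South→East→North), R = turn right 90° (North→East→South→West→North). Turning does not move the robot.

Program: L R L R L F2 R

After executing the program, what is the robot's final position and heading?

Answer: Final position: (x=8, y=8), facing South

Derivation:
Start: (x=6, y=8), facing South
  L: turn left, now facing East
  R: turn right, now facing South
  L: turn left, now facing East
  R: turn right, now facing South
  L: turn left, now facing East
  F2: move forward 2, now at (x=8, y=8)
  R: turn right, now facing South
Final: (x=8, y=8), facing South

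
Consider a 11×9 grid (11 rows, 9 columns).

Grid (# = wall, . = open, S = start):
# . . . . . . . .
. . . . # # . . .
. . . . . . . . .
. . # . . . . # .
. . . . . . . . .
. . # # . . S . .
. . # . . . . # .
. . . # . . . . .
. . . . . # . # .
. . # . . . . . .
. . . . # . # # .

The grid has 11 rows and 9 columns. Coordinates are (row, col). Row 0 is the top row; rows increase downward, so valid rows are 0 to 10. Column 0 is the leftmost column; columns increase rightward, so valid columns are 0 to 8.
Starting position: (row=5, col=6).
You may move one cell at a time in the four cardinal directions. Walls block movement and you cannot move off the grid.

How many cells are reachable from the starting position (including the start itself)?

Answer: Reachable cells: 83

Derivation:
BFS flood-fill from (row=5, col=6):
  Distance 0: (row=5, col=6)
  Distance 1: (row=4, col=6), (row=5, col=5), (row=5, col=7), (row=6, col=6)
  Distance 2: (row=3, col=6), (row=4, col=5), (row=4, col=7), (row=5, col=4), (row=5, col=8), (row=6, col=5), (row=7, col=6)
  Distance 3: (row=2, col=6), (row=3, col=5), (row=4, col=4), (row=4, col=8), (row=6, col=4), (row=6, col=8), (row=7, col=5), (row=7, col=7), (row=8, col=6)
  Distance 4: (row=1, col=6), (row=2, col=5), (row=2, col=7), (row=3, col=4), (row=3, col=8), (row=4, col=3), (row=6, col=3), (row=7, col=4), (row=7, col=8), (row=9, col=6)
  Distance 5: (row=0, col=6), (row=1, col=7), (row=2, col=4), (row=2, col=8), (row=3, col=3), (row=4, col=2), (row=8, col=4), (row=8, col=8), (row=9, col=5), (row=9, col=7)
  Distance 6: (row=0, col=5), (row=0, col=7), (row=1, col=8), (row=2, col=3), (row=4, col=1), (row=8, col=3), (row=9, col=4), (row=9, col=8), (row=10, col=5)
  Distance 7: (row=0, col=4), (row=0, col=8), (row=1, col=3), (row=2, col=2), (row=3, col=1), (row=4, col=0), (row=5, col=1), (row=8, col=2), (row=9, col=3), (row=10, col=8)
  Distance 8: (row=0, col=3), (row=1, col=2), (row=2, col=1), (row=3, col=0), (row=5, col=0), (row=6, col=1), (row=7, col=2), (row=8, col=1), (row=10, col=3)
  Distance 9: (row=0, col=2), (row=1, col=1), (row=2, col=0), (row=6, col=0), (row=7, col=1), (row=8, col=0), (row=9, col=1), (row=10, col=2)
  Distance 10: (row=0, col=1), (row=1, col=0), (row=7, col=0), (row=9, col=0), (row=10, col=1)
  Distance 11: (row=10, col=0)
Total reachable: 83 (grid has 83 open cells total)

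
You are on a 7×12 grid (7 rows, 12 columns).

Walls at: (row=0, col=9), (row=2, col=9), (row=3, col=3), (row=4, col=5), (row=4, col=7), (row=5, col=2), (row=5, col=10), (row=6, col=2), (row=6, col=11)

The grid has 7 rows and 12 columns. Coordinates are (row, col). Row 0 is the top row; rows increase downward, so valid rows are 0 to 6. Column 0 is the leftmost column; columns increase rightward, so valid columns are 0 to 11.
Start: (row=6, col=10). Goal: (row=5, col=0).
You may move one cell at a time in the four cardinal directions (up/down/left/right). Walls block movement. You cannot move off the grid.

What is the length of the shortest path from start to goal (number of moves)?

Answer: Shortest path length: 13

Derivation:
BFS from (row=6, col=10) until reaching (row=5, col=0):
  Distance 0: (row=6, col=10)
  Distance 1: (row=6, col=9)
  Distance 2: (row=5, col=9), (row=6, col=8)
  Distance 3: (row=4, col=9), (row=5, col=8), (row=6, col=7)
  Distance 4: (row=3, col=9), (row=4, col=8), (row=4, col=10), (row=5, col=7), (row=6, col=6)
  Distance 5: (row=3, col=8), (row=3, col=10), (row=4, col=11), (row=5, col=6), (row=6, col=5)
  Distance 6: (row=2, col=8), (row=2, col=10), (row=3, col=7), (row=3, col=11), (row=4, col=6), (row=5, col=5), (row=5, col=11), (row=6, col=4)
  Distance 7: (row=1, col=8), (row=1, col=10), (row=2, col=7), (row=2, col=11), (row=3, col=6), (row=5, col=4), (row=6, col=3)
  Distance 8: (row=0, col=8), (row=0, col=10), (row=1, col=7), (row=1, col=9), (row=1, col=11), (row=2, col=6), (row=3, col=5), (row=4, col=4), (row=5, col=3)
  Distance 9: (row=0, col=7), (row=0, col=11), (row=1, col=6), (row=2, col=5), (row=3, col=4), (row=4, col=3)
  Distance 10: (row=0, col=6), (row=1, col=5), (row=2, col=4), (row=4, col=2)
  Distance 11: (row=0, col=5), (row=1, col=4), (row=2, col=3), (row=3, col=2), (row=4, col=1)
  Distance 12: (row=0, col=4), (row=1, col=3), (row=2, col=2), (row=3, col=1), (row=4, col=0), (row=5, col=1)
  Distance 13: (row=0, col=3), (row=1, col=2), (row=2, col=1), (row=3, col=0), (row=5, col=0), (row=6, col=1)  <- goal reached here
One shortest path (13 moves): (row=6, col=10) -> (row=6, col=9) -> (row=6, col=8) -> (row=6, col=7) -> (row=6, col=6) -> (row=6, col=5) -> (row=6, col=4) -> (row=6, col=3) -> (row=5, col=3) -> (row=4, col=3) -> (row=4, col=2) -> (row=4, col=1) -> (row=4, col=0) -> (row=5, col=0)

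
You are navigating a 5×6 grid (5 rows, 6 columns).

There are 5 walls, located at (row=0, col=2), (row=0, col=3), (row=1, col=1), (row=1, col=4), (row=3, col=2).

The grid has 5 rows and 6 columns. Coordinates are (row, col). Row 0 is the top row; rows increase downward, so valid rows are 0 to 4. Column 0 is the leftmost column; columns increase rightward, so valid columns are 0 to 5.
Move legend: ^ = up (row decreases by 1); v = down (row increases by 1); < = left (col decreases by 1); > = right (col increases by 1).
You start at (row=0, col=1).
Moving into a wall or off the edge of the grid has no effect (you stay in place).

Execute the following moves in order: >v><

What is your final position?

Start: (row=0, col=1)
  > (right): blocked, stay at (row=0, col=1)
  v (down): blocked, stay at (row=0, col=1)
  > (right): blocked, stay at (row=0, col=1)
  < (left): (row=0, col=1) -> (row=0, col=0)
Final: (row=0, col=0)

Answer: Final position: (row=0, col=0)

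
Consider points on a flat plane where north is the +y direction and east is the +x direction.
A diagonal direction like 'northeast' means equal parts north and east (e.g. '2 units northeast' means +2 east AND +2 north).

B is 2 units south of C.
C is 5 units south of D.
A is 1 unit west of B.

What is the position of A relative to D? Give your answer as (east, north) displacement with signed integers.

Place D at the origin (east=0, north=0).
  C is 5 units south of D: delta (east=+0, north=-5); C at (east=0, north=-5).
  B is 2 units south of C: delta (east=+0, north=-2); B at (east=0, north=-7).
  A is 1 unit west of B: delta (east=-1, north=+0); A at (east=-1, north=-7).
Therefore A relative to D: (east=-1, north=-7).

Answer: A is at (east=-1, north=-7) relative to D.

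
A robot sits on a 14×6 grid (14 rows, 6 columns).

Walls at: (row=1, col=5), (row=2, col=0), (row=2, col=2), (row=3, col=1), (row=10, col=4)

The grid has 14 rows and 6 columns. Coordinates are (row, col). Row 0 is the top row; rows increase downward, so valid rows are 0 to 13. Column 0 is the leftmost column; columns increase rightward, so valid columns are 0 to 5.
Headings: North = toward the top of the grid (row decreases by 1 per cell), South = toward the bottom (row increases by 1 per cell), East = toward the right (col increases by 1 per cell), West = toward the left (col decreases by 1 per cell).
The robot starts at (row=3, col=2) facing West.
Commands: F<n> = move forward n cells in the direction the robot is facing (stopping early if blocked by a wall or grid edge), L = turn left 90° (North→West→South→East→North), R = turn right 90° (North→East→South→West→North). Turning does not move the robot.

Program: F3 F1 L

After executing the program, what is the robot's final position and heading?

Start: (row=3, col=2), facing West
  F3: move forward 0/3 (blocked), now at (row=3, col=2)
  F1: move forward 0/1 (blocked), now at (row=3, col=2)
  L: turn left, now facing South
Final: (row=3, col=2), facing South

Answer: Final position: (row=3, col=2), facing South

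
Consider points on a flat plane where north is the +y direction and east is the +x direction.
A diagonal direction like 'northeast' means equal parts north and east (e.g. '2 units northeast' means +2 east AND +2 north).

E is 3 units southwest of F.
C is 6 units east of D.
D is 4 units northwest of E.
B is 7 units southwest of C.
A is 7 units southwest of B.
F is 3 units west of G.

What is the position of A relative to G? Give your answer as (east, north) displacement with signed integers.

Answer: A is at (east=-18, north=-13) relative to G.

Derivation:
Place G at the origin (east=0, north=0).
  F is 3 units west of G: delta (east=-3, north=+0); F at (east=-3, north=0).
  E is 3 units southwest of F: delta (east=-3, north=-3); E at (east=-6, north=-3).
  D is 4 units northwest of E: delta (east=-4, north=+4); D at (east=-10, north=1).
  C is 6 units east of D: delta (east=+6, north=+0); C at (east=-4, north=1).
  B is 7 units southwest of C: delta (east=-7, north=-7); B at (east=-11, north=-6).
  A is 7 units southwest of B: delta (east=-7, north=-7); A at (east=-18, north=-13).
Therefore A relative to G: (east=-18, north=-13).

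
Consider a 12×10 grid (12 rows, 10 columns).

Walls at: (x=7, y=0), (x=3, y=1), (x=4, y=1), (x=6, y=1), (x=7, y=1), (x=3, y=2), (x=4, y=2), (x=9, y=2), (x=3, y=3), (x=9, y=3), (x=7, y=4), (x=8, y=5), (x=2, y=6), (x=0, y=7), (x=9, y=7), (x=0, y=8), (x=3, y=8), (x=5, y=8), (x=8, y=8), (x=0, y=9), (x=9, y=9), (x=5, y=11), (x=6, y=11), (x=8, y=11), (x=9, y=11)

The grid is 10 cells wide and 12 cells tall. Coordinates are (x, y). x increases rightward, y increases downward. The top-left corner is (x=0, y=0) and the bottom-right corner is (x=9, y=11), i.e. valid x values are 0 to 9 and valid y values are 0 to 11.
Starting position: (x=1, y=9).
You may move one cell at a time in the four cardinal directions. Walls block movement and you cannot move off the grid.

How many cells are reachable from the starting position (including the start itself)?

BFS flood-fill from (x=1, y=9):
  Distance 0: (x=1, y=9)
  Distance 1: (x=1, y=8), (x=2, y=9), (x=1, y=10)
  Distance 2: (x=1, y=7), (x=2, y=8), (x=3, y=9), (x=0, y=10), (x=2, y=10), (x=1, y=11)
  Distance 3: (x=1, y=6), (x=2, y=7), (x=4, y=9), (x=3, y=10), (x=0, y=11), (x=2, y=11)
  Distance 4: (x=1, y=5), (x=0, y=6), (x=3, y=7), (x=4, y=8), (x=5, y=9), (x=4, y=10), (x=3, y=11)
  Distance 5: (x=1, y=4), (x=0, y=5), (x=2, y=5), (x=3, y=6), (x=4, y=7), (x=6, y=9), (x=5, y=10), (x=4, y=11)
  Distance 6: (x=1, y=3), (x=0, y=4), (x=2, y=4), (x=3, y=5), (x=4, y=6), (x=5, y=7), (x=6, y=8), (x=7, y=9), (x=6, y=10)
  Distance 7: (x=1, y=2), (x=0, y=3), (x=2, y=3), (x=3, y=4), (x=4, y=5), (x=5, y=6), (x=6, y=7), (x=7, y=8), (x=8, y=9), (x=7, y=10)
  Distance 8: (x=1, y=1), (x=0, y=2), (x=2, y=2), (x=4, y=4), (x=5, y=5), (x=6, y=6), (x=7, y=7), (x=8, y=10), (x=7, y=11)
  Distance 9: (x=1, y=0), (x=0, y=1), (x=2, y=1), (x=4, y=3), (x=5, y=4), (x=6, y=5), (x=7, y=6), (x=8, y=7), (x=9, y=10)
  Distance 10: (x=0, y=0), (x=2, y=0), (x=5, y=3), (x=6, y=4), (x=7, y=5), (x=8, y=6)
  Distance 11: (x=3, y=0), (x=5, y=2), (x=6, y=3), (x=9, y=6)
  Distance 12: (x=4, y=0), (x=5, y=1), (x=6, y=2), (x=7, y=3), (x=9, y=5)
  Distance 13: (x=5, y=0), (x=7, y=2), (x=8, y=3), (x=9, y=4)
  Distance 14: (x=6, y=0), (x=8, y=2), (x=8, y=4)
  Distance 15: (x=8, y=1)
  Distance 16: (x=8, y=0), (x=9, y=1)
  Distance 17: (x=9, y=0)
Total reachable: 94 (grid has 95 open cells total)

Answer: Reachable cells: 94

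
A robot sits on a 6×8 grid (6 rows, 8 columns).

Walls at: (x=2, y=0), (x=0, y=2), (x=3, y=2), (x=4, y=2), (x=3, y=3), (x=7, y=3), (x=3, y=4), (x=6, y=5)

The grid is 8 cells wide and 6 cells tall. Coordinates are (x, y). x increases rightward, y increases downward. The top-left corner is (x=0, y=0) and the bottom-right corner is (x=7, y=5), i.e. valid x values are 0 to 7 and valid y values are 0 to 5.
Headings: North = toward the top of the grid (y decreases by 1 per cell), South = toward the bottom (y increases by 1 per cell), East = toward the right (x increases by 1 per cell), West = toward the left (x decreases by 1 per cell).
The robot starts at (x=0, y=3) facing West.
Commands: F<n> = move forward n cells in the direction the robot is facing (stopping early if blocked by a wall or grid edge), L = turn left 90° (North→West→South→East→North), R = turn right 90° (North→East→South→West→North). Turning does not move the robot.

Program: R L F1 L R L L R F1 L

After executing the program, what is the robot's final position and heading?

Answer: Final position: (x=0, y=4), facing East

Derivation:
Start: (x=0, y=3), facing West
  R: turn right, now facing North
  L: turn left, now facing West
  F1: move forward 0/1 (blocked), now at (x=0, y=3)
  L: turn left, now facing South
  R: turn right, now facing West
  L: turn left, now facing South
  L: turn left, now facing East
  R: turn right, now facing South
  F1: move forward 1, now at (x=0, y=4)
  L: turn left, now facing East
Final: (x=0, y=4), facing East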